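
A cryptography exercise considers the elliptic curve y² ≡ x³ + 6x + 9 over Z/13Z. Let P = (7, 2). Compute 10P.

(6, 1)

Double-and-add on 10 = (1010)₂. Start with P = (7, 2) for the leading 1-bit.
double: tangent at (7, 2): λ = (3·7² + 6)/(2·2) ≡ 10/4. 4⁻¹ ≡ 10 (mod 13) since 4·10 = 40 ≡ 1, so λ ≡ 10·10 ≡ 9.
  x = λ² - 7 - 7 = 81 - 14 ≡ 2; y = λ·(7 - 2) - 2 ≡ 4. → (2, 4)
double: tangent at (2, 4): λ = (3·2² + 6)/(2·4) ≡ 5/8. 8⁻¹ ≡ 5 (mod 13), so λ ≡ 5·5 ≡ 12.
  x = λ² - 2 - 2 = 144 - 4 ≡ 10; y = λ·(2 - 10) - 4 ≡ 4. → (10, 4)
add P: (10, 4) + (7, 2). λ = (2 - 4)/(7 - 10) ≡ 11/10 mod 13. 10⁻¹ ≡ 4 (mod 13) since 10·4 = 40 ≡ 1, so λ ≡ 5.
  x = λ² - 10 - 7 = 25 - 17 ≡ 8; y = λ·(10 - 8) - 4 ≡ 6. → (8, 6)
double: tangent at (8, 6): λ = (3·8² + 6)/(2·6) ≡ 3/12. 12⁻¹ ≡ 12 (mod 13), so λ ≡ 3·12 ≡ 10.
  x = λ² - 8 - 8 = 100 - 16 ≡ 6; y = λ·(8 - 6) - 6 ≡ 1. → (6, 1)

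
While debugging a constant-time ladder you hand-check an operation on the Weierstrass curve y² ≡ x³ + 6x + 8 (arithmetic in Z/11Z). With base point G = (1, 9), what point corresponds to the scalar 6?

Repeated addition: build up to 6G.
2G: tangent at (1, 9): λ = (3·1² + 6)/(2·9) ≡ 9/7. 7⁻¹ ≡ 8 (mod 11) since 7·8 = 56 ≡ 1, so λ ≡ 9·8 ≡ 6.
  x = λ² - 1 - 1 = 36 - 2 ≡ 1; y = λ·(1 - 1) - 9 ≡ 2. → (1, 2)
3G: (1, 2) + (1, 9): same x and y₁ ≡ -y₂, so the sum is O.
4G: O + (1, 9) = (1, 9) (identity).
5G: tangent at (1, 9): λ = (3·1² + 6)/(2·9) ≡ 9/7. 7⁻¹ ≡ 8 (mod 11), so λ ≡ 9·8 ≡ 6.
  x = λ² - 1 - 1 = 36 - 2 ≡ 1; y = λ·(1 - 1) - 9 ≡ 2. → (1, 2)
6G: (1, 2) + (1, 9): same x and y₁ ≡ -y₂, so the sum is O.

O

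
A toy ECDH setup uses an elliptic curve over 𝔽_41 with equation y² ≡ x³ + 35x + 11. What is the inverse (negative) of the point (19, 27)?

(19, 14)

-(19, 27) = (19, -27 mod 41) = (19, 14).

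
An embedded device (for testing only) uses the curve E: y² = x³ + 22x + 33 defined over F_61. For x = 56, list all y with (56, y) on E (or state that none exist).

15, 46

x³ + 22x + 33 = 176881 ≡ 42 (mod 61).
Square roots of 42 mod 61: 15 and 46 (since 15² = 225 ≡ 42).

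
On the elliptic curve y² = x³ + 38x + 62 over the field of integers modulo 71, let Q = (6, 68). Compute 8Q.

(24, 32)

Double-and-add on 8 = (1000)₂. Start with Q = (6, 68) for the leading 1-bit.
double: tangent at (6, 68): λ = (3·6² + 38)/(2·68) ≡ 4/65. 65⁻¹ ≡ 59 (mod 71), so λ ≡ 4·59 ≡ 23.
  x = λ² - 6 - 6 = 529 - 12 ≡ 20; y = λ·(6 - 20) - 68 ≡ 36. → (20, 36)
double: tangent at (20, 36): λ = (3·20² + 38)/(2·36) ≡ 31/1. 1⁻¹ ≡ 1 (mod 71), so λ ≡ 31·1 ≡ 31.
  x = λ² - 20 - 20 = 961 - 40 ≡ 69; y = λ·(20 - 69) - 36 ≡ 7. → (69, 7)
double: tangent at (69, 7): λ = (3·69² + 38)/(2·7) ≡ 50/14. 14⁻¹ ≡ 66 (mod 71) since 14·66 = 924 ≡ 1, so λ ≡ 50·66 ≡ 34.
  x = λ² - 69 - 69 = 1156 - 138 ≡ 24; y = λ·(69 - 24) - 7 ≡ 32. → (24, 32)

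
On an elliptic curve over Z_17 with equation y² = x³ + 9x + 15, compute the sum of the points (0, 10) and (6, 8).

(13, 0)

(0, 10) + (6, 8). λ = (8 - 10)/(6 - 0) ≡ 15/6 mod 17. 6⁻¹ ≡ 3 (mod 17) since 6·3 = 18 ≡ 1, so λ ≡ 11.
  x = λ² - 0 - 6 = 121 - 6 ≡ 13; y = λ·(0 - 13) - 10 ≡ 0. → (13, 0)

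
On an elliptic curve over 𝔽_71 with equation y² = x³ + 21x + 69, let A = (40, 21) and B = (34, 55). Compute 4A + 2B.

First 4A:
Repeated addition: build up to 4A.
2A: tangent at (40, 21): λ = (3·40² + 21)/(2·21) ≡ 64/42. 42⁻¹ ≡ 22 (mod 71), so λ ≡ 64·22 ≡ 59.
  x = λ² - 40 - 40 = 3481 - 80 ≡ 64; y = λ·(40 - 64) - 21 ≡ 54. → (64, 54)
3A: (64, 54) + (40, 21). λ = (21 - 54)/(40 - 64) ≡ 38/47 mod 71. 47⁻¹ ≡ 68 (mod 71) since 47·68 = 3196 ≡ 1, so λ ≡ 28.
  x = λ² - 64 - 40 = 784 - 104 ≡ 41; y = λ·(64 - 41) - 54 ≡ 22. → (41, 22)
4A: (41, 22) + (40, 21). λ = (21 - 22)/(40 - 41) ≡ 70/70 mod 71. 70⁻¹ ≡ 70 (mod 71) since 70·70 = 4900 ≡ 1, so λ ≡ 1.
  x = λ² - 41 - 40 = 1 - 81 ≡ 62; y = λ·(41 - 62) - 22 ≡ 28. → (62, 28)
4A = (62, 28).
Next 2B:
Repeated addition: build up to 2B.
2B: tangent at (34, 55): λ = (3·34² + 21)/(2·55) ≡ 10/39. 39⁻¹ ≡ 51 (mod 71) since 39·51 = 1989 ≡ 1, so λ ≡ 10·51 ≡ 13.
  x = λ² - 34 - 34 = 169 - 68 ≡ 30; y = λ·(34 - 30) - 55 ≡ 68. → (30, 68)
2B = (30, 68).
Finally 4A + 2B:
(62, 28) + (30, 68). λ = (68 - 28)/(30 - 62) ≡ 40/39 mod 71. 39⁻¹ ≡ 51 (mod 71) since 39·51 = 1989 ≡ 1, so λ ≡ 52.
  x = λ² - 62 - 30 = 2704 - 92 ≡ 56; y = λ·(62 - 56) - 28 ≡ 0. → (56, 0)

(56, 0)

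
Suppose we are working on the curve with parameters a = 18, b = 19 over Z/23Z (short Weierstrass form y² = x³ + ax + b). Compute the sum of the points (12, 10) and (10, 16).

(12, 10) + (10, 16). λ = (16 - 10)/(10 - 12) ≡ 6/21 mod 23. 21⁻¹ ≡ 11 (mod 23) since 21·11 = 231 ≡ 1, so λ ≡ 20.
  x = λ² - 12 - 10 = 400 - 22 ≡ 10; y = λ·(12 - 10) - 10 ≡ 7. → (10, 7)

(10, 7)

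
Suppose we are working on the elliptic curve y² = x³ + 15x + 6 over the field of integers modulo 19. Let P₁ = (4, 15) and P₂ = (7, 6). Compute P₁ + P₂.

(4, 15) + (7, 6). λ = (6 - 15)/(7 - 4) ≡ 10/3 mod 19. 3⁻¹ ≡ 13 (mod 19) since 3·13 = 39 ≡ 1, so λ ≡ 16.
  x = λ² - 4 - 7 = 256 - 11 ≡ 17; y = λ·(4 - 17) - 15 ≡ 5. → (17, 5)

(17, 5)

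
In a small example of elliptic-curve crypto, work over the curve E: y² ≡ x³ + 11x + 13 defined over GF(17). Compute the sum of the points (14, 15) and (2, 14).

(16, 16)

(14, 15) + (2, 14). λ = (14 - 15)/(2 - 14) ≡ 16/5 mod 17. 5⁻¹ ≡ 7 (mod 17) since 5·7 = 35 ≡ 1, so λ ≡ 10.
  x = λ² - 14 - 2 = 100 - 16 ≡ 16; y = λ·(14 - 16) - 15 ≡ 16. → (16, 16)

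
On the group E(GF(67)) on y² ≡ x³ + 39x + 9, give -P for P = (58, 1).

(58, 66)

-(58, 1) = (58, -1 mod 67) = (58, 66).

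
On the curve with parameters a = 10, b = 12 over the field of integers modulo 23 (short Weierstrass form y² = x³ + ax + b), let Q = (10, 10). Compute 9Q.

(10, 10)

Double-and-add on 9 = (1001)₂. Start with Q = (10, 10) for the leading 1-bit.
double: tangent at (10, 10): λ = (3·10² + 10)/(2·10) ≡ 11/20. 20⁻¹ ≡ 15 (mod 23), so λ ≡ 11·15 ≡ 4.
  x = λ² - 10 - 10 = 16 - 20 ≡ 19; y = λ·(10 - 19) - 10 ≡ 0. → (19, 0)
double: (19, 0) + (19, 0): same x and y₁ ≡ -y₂, so the sum is 𝒪.
double: 𝒪 + 𝒪 = 𝒪 (identity).
add Q: 𝒪 + (10, 10) = (10, 10) (identity).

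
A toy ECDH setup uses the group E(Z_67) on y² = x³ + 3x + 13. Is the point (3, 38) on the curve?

y² = 38² ≡ 37; x³ + 3x + 13 = 49 ≡ 49 (mod 67). 37 ≠ 49.

no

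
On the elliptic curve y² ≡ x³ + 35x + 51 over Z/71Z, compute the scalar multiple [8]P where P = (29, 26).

(57, 56)

Repeated addition: build up to 8P.
2P: tangent at (29, 26): λ = (3·29² + 35)/(2·26) ≡ 2/52. 52⁻¹ ≡ 56 (mod 71), so λ ≡ 2·56 ≡ 41.
  x = λ² - 29 - 29 = 1681 - 58 ≡ 61; y = λ·(29 - 61) - 26 ≡ 11. → (61, 11)
3P: (61, 11) + (29, 26). λ = (26 - 11)/(29 - 61) ≡ 15/39 mod 71. 39⁻¹ ≡ 51 (mod 71), so λ ≡ 55.
  x = λ² - 61 - 29 = 3025 - 90 ≡ 24; y = λ·(61 - 24) - 11 ≡ 36. → (24, 36)
4P: (24, 36) + (29, 26). λ = (26 - 36)/(29 - 24) ≡ 61/5 mod 71. 5⁻¹ ≡ 57 (mod 71), so λ ≡ 69.
  x = λ² - 24 - 29 = 4761 - 53 ≡ 22; y = λ·(24 - 22) - 36 ≡ 31. → (22, 31)
5P: (22, 31) + (29, 26). λ = (26 - 31)/(29 - 22) ≡ 66/7 mod 71. 7⁻¹ ≡ 61 (mod 71), so λ ≡ 50.
  x = λ² - 22 - 29 = 2500 - 51 ≡ 35; y = λ·(22 - 35) - 31 ≡ 29. → (35, 29)
6P: (35, 29) + (29, 26). λ = (26 - 29)/(29 - 35) ≡ 68/65 mod 71. 65⁻¹ ≡ 59 (mod 71), so λ ≡ 36.
  x = λ² - 35 - 29 = 1296 - 64 ≡ 25; y = λ·(35 - 25) - 29 ≡ 47. → (25, 47)
7P: (25, 47) + (29, 26). λ = (26 - 47)/(29 - 25) ≡ 50/4 mod 71. 4⁻¹ ≡ 18 (mod 71) since 4·18 = 72 ≡ 1, so λ ≡ 48.
  x = λ² - 25 - 29 = 2304 - 54 ≡ 49; y = λ·(25 - 49) - 47 ≡ 8. → (49, 8)
8P: (49, 8) + (29, 26). λ = (26 - 8)/(29 - 49) ≡ 18/51 mod 71. 51⁻¹ ≡ 39 (mod 71), so λ ≡ 63.
  x = λ² - 49 - 29 = 3969 - 78 ≡ 57; y = λ·(49 - 57) - 8 ≡ 56. → (57, 56)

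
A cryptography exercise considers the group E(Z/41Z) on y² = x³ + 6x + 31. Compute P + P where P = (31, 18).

(0, 20)

tangent at (31, 18): λ = (3·31² + 6)/(2·18) ≡ 19/36. 36⁻¹ ≡ 8 (mod 41) since 36·8 = 288 ≡ 1, so λ ≡ 19·8 ≡ 29.
  x = λ² - 31 - 31 = 841 - 62 ≡ 0; y = λ·(31 - 0) - 18 ≡ 20. → (0, 20)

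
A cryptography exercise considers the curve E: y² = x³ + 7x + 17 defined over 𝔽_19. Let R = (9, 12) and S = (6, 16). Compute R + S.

(10, 2)

(9, 12) + (6, 16). λ = (16 - 12)/(6 - 9) ≡ 4/16 mod 19. 16⁻¹ ≡ 6 (mod 19) since 16·6 = 96 ≡ 1, so λ ≡ 5.
  x = λ² - 9 - 6 = 25 - 15 ≡ 10; y = λ·(9 - 10) - 12 ≡ 2. → (10, 2)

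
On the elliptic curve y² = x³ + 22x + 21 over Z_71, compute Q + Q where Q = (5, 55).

(22, 52)

tangent at (5, 55): λ = (3·5² + 22)/(2·55) ≡ 26/39. 39⁻¹ ≡ 51 (mod 71), so λ ≡ 26·51 ≡ 48.
  x = λ² - 5 - 5 = 2304 - 10 ≡ 22; y = λ·(5 - 22) - 55 ≡ 52. → (22, 52)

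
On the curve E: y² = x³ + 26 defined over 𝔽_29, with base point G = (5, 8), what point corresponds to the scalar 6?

(11, 9)

Repeated addition: build up to 6G.
2G: tangent at (5, 8): λ = (3·5² + 0)/(2·8) ≡ 17/16. 16⁻¹ ≡ 20 (mod 29), so λ ≡ 17·20 ≡ 21.
  x = λ² - 5 - 5 = 441 - 10 ≡ 25; y = λ·(5 - 25) - 8 ≡ 7. → (25, 7)
3G: (25, 7) + (5, 8). λ = (8 - 7)/(5 - 25) ≡ 1/9 mod 29. 9⁻¹ ≡ 13 (mod 29), so λ ≡ 13.
  x = λ² - 25 - 5 = 169 - 30 ≡ 23; y = λ·(25 - 23) - 7 ≡ 19. → (23, 19)
4G: (23, 19) + (5, 8). λ = (8 - 19)/(5 - 23) ≡ 18/11 mod 29. 11⁻¹ ≡ 8 (mod 29) since 11·8 = 88 ≡ 1, so λ ≡ 28.
  x = λ² - 23 - 5 = 784 - 28 ≡ 2; y = λ·(23 - 2) - 19 ≡ 18. → (2, 18)
5G: (2, 18) + (5, 8). λ = (8 - 18)/(5 - 2) ≡ 19/3 mod 29. 3⁻¹ ≡ 10 (mod 29) since 3·10 = 30 ≡ 1, so λ ≡ 16.
  x = λ² - 2 - 5 = 256 - 7 ≡ 17; y = λ·(2 - 17) - 18 ≡ 3. → (17, 3)
6G: (17, 3) + (5, 8). λ = (8 - 3)/(5 - 17) ≡ 5/17 mod 29. 17⁻¹ ≡ 12 (mod 29) since 17·12 = 204 ≡ 1, so λ ≡ 2.
  x = λ² - 17 - 5 = 4 - 22 ≡ 11; y = λ·(17 - 11) - 3 ≡ 9. → (11, 9)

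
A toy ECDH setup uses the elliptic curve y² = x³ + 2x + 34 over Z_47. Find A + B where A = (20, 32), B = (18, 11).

(37, 1)

(20, 32) + (18, 11). λ = (11 - 32)/(18 - 20) ≡ 26/45 mod 47. 45⁻¹ ≡ 23 (mod 47), so λ ≡ 34.
  x = λ² - 20 - 18 = 1156 - 38 ≡ 37; y = λ·(20 - 37) - 32 ≡ 1. → (37, 1)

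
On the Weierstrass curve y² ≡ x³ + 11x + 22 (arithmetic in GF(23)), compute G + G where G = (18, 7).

(13, 4)

tangent at (18, 7): λ = (3·18² + 11)/(2·7) ≡ 17/14. 14⁻¹ ≡ 5 (mod 23) since 14·5 = 70 ≡ 1, so λ ≡ 17·5 ≡ 16.
  x = λ² - 18 - 18 = 256 - 36 ≡ 13; y = λ·(18 - 13) - 7 ≡ 4. → (13, 4)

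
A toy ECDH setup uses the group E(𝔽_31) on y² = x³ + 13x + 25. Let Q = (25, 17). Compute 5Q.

Repeated addition: build up to 5Q.
2Q: tangent at (25, 17): λ = (3·25² + 13)/(2·17) ≡ 28/3. 3⁻¹ ≡ 21 (mod 31), so λ ≡ 28·21 ≡ 30.
  x = λ² - 25 - 25 = 900 - 50 ≡ 13; y = λ·(25 - 13) - 17 ≡ 2. → (13, 2)
3Q: (13, 2) + (25, 17). λ = (17 - 2)/(25 - 13) ≡ 15/12 mod 31. 12⁻¹ ≡ 13 (mod 31) since 12·13 = 156 ≡ 1, so λ ≡ 9.
  x = λ² - 13 - 25 = 81 - 38 ≡ 12; y = λ·(13 - 12) - 2 ≡ 7. → (12, 7)
4Q: (12, 7) + (25, 17). λ = (17 - 7)/(25 - 12) ≡ 10/13 mod 31. 13⁻¹ ≡ 12 (mod 31) since 13·12 = 156 ≡ 1, so λ ≡ 27.
  x = λ² - 12 - 25 = 729 - 37 ≡ 10; y = λ·(12 - 10) - 7 ≡ 16. → (10, 16)
5Q: (10, 16) + (25, 17). λ = (17 - 16)/(25 - 10) ≡ 1/15 mod 31. 15⁻¹ ≡ 29 (mod 31), so λ ≡ 29.
  x = λ² - 10 - 25 = 841 - 35 ≡ 0; y = λ·(10 - 0) - 16 ≡ 26. → (0, 26)

(0, 26)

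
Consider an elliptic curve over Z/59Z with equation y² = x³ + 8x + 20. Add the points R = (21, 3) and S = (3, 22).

(21, 56)

(21, 3) + (3, 22). λ = (22 - 3)/(3 - 21) ≡ 19/41 mod 59. 41⁻¹ ≡ 36 (mod 59), so λ ≡ 35.
  x = λ² - 21 - 3 = 1225 - 24 ≡ 21; y = λ·(21 - 21) - 3 ≡ 56. → (21, 56)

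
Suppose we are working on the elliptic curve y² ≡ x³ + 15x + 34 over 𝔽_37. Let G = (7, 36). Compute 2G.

(35, 12)

tangent at (7, 36): λ = (3·7² + 15)/(2·36) ≡ 14/35. 35⁻¹ ≡ 18 (mod 37), so λ ≡ 14·18 ≡ 30.
  x = λ² - 7 - 7 = 900 - 14 ≡ 35; y = λ·(7 - 35) - 36 ≡ 12. → (35, 12)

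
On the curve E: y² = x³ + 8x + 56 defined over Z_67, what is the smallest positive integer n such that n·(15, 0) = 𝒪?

2

2P: (15, 0) + (15, 0): same x and y₁ ≡ -y₂, so the sum is 𝒪.
2P = 𝒪, so the order is 2.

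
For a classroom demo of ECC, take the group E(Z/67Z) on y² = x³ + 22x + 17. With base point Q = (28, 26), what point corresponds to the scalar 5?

Double-and-add on 5 = (101)₂. Start with Q = (28, 26) for the leading 1-bit.
double: tangent at (28, 26): λ = (3·28² + 22)/(2·26) ≡ 29/52. 52⁻¹ ≡ 58 (mod 67), so λ ≡ 29·58 ≡ 7.
  x = λ² - 28 - 28 = 49 - 56 ≡ 60; y = λ·(28 - 60) - 26 ≡ 18. → (60, 18)
double: tangent at (60, 18): λ = (3·60² + 22)/(2·18) ≡ 35/36. 36⁻¹ ≡ 54 (mod 67), so λ ≡ 35·54 ≡ 14.
  x = λ² - 60 - 60 = 196 - 120 ≡ 9; y = λ·(60 - 9) - 18 ≡ 26. → (9, 26)
add Q: (9, 26) + (28, 26). λ = (26 - 26)/(28 - 9) ≡ 0/19 mod 67. 19⁻¹ ≡ 60 (mod 67) since 19·60 = 1140 ≡ 1, so λ ≡ 0.
  x = λ² - 9 - 28 = 0 - 37 ≡ 30; y = λ·(9 - 30) - 26 ≡ 41. → (30, 41)

(30, 41)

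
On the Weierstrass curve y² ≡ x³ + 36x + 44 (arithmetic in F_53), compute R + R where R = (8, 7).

(21, 16)

tangent at (8, 7): λ = (3·8² + 36)/(2·7) ≡ 16/14. 14⁻¹ ≡ 19 (mod 53), so λ ≡ 16·19 ≡ 39.
  x = λ² - 8 - 8 = 1521 - 16 ≡ 21; y = λ·(8 - 21) - 7 ≡ 16. → (21, 16)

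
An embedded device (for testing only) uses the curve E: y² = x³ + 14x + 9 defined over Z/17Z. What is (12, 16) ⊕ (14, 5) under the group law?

(0, 3)

(12, 16) + (14, 5). λ = (5 - 16)/(14 - 12) ≡ 6/2 mod 17. 2⁻¹ ≡ 9 (mod 17), so λ ≡ 3.
  x = λ² - 12 - 14 = 9 - 26 ≡ 0; y = λ·(12 - 0) - 16 ≡ 3. → (0, 3)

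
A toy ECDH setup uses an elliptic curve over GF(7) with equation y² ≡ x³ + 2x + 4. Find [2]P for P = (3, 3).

(2, 3)

tangent at (3, 3): λ = (3·3² + 2)/(2·3) ≡ 1/6. 6⁻¹ ≡ 6 (mod 7), so λ ≡ 1·6 ≡ 6.
  x = λ² - 3 - 3 = 36 - 6 ≡ 2; y = λ·(3 - 2) - 3 ≡ 3. → (2, 3)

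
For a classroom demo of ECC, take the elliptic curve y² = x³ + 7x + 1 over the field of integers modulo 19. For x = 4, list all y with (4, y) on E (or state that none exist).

6, 13

x³ + 7x + 1 = 93 ≡ 17 (mod 19).
Square roots of 17 mod 19: 6 and 13 (since 6² = 36 ≡ 17).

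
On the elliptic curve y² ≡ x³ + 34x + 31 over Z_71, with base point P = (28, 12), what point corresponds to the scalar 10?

(23, 22)

Repeated addition: build up to 10P.
2P: tangent at (28, 12): λ = (3·28² + 34)/(2·12) ≡ 43/24. 24⁻¹ ≡ 3 (mod 71) since 24·3 = 72 ≡ 1, so λ ≡ 43·3 ≡ 58.
  x = λ² - 28 - 28 = 3364 - 56 ≡ 42; y = λ·(28 - 42) - 12 ≡ 28. → (42, 28)
3P: (42, 28) + (28, 12). λ = (12 - 28)/(28 - 42) ≡ 55/57 mod 71. 57⁻¹ ≡ 5 (mod 71) since 57·5 = 285 ≡ 1, so λ ≡ 62.
  x = λ² - 42 - 28 = 3844 - 70 ≡ 11; y = λ·(42 - 11) - 28 ≡ 48. → (11, 48)
4P: (11, 48) + (28, 12). λ = (12 - 48)/(28 - 11) ≡ 35/17 mod 71. 17⁻¹ ≡ 46 (mod 71), so λ ≡ 48.
  x = λ² - 11 - 28 = 2304 - 39 ≡ 64; y = λ·(11 - 64) - 48 ≡ 35. → (64, 35)
5P: (64, 35) + (28, 12). λ = (12 - 35)/(28 - 64) ≡ 48/35 mod 71. 35⁻¹ ≡ 69 (mod 71) since 35·69 = 2415 ≡ 1, so λ ≡ 46.
  x = λ² - 64 - 28 = 2116 - 92 ≡ 36; y = λ·(64 - 36) - 35 ≡ 46. → (36, 46)
6P: (36, 46) + (28, 12). λ = (12 - 46)/(28 - 36) ≡ 37/63 mod 71. 63⁻¹ ≡ 62 (mod 71) since 63·62 = 3906 ≡ 1, so λ ≡ 22.
  x = λ² - 36 - 28 = 484 - 64 ≡ 65; y = λ·(36 - 65) - 46 ≡ 26. → (65, 26)
7P: (65, 26) + (28, 12). λ = (12 - 26)/(28 - 65) ≡ 57/34 mod 71. 34⁻¹ ≡ 23 (mod 71), so λ ≡ 33.
  x = λ² - 65 - 28 = 1089 - 93 ≡ 2; y = λ·(65 - 2) - 26 ≡ 65. → (2, 65)
8P: (2, 65) + (28, 12). λ = (12 - 65)/(28 - 2) ≡ 18/26 mod 71. 26⁻¹ ≡ 41 (mod 71) since 26·41 = 1066 ≡ 1, so λ ≡ 28.
  x = λ² - 2 - 28 = 784 - 30 ≡ 44; y = λ·(2 - 44) - 65 ≡ 37. → (44, 37)
9P: (44, 37) + (28, 12). λ = (12 - 37)/(28 - 44) ≡ 46/55 mod 71. 55⁻¹ ≡ 31 (mod 71), so λ ≡ 6.
  x = λ² - 44 - 28 = 36 - 72 ≡ 35; y = λ·(44 - 35) - 37 ≡ 17. → (35, 17)
10P: (35, 17) + (28, 12). λ = (12 - 17)/(28 - 35) ≡ 66/64 mod 71. 64⁻¹ ≡ 10 (mod 71), so λ ≡ 21.
  x = λ² - 35 - 28 = 441 - 63 ≡ 23; y = λ·(35 - 23) - 17 ≡ 22. → (23, 22)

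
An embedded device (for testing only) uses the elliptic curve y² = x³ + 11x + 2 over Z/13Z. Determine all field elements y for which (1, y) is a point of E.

1, 12

x³ + 11x + 2 = 14 ≡ 1 (mod 13).
Square roots of 1 mod 13: 1 and 12 (since 1² = 1 ≡ 1).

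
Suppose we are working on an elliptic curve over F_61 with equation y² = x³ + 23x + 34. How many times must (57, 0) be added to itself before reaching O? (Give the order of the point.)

2P: (57, 0) + (57, 0): same x and y₁ ≡ -y₂, so the sum is O.
2P = O, so the order is 2.

2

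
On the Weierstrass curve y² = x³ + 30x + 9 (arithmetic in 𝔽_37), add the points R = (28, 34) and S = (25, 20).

(28, 34) + (25, 20). λ = (20 - 34)/(25 - 28) ≡ 23/34 mod 37. 34⁻¹ ≡ 12 (mod 37) since 34·12 = 408 ≡ 1, so λ ≡ 17.
  x = λ² - 28 - 25 = 289 - 53 ≡ 14; y = λ·(28 - 14) - 34 ≡ 19. → (14, 19)

(14, 19)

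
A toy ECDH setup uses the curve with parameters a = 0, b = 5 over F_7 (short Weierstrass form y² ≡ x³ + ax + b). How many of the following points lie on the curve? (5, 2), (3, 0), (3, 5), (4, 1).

(5, 2): 2² ≡ 4, rhs ≡ 4 → on.
(3, 0): 0² ≡ 0, rhs ≡ 4 → off.
(3, 5): 5² ≡ 4, rhs ≡ 4 → on.
(4, 1): 1² ≡ 1, rhs ≡ 6 → off.

2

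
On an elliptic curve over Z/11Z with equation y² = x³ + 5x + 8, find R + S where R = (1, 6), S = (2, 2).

(1, 6) + (2, 2). λ = (2 - 6)/(2 - 1) ≡ 7/1 mod 11. 1⁻¹ ≡ 1 (mod 11) since 1·1 = 1 ≡ 1, so λ ≡ 7.
  x = λ² - 1 - 2 = 49 - 3 ≡ 2; y = λ·(1 - 2) - 6 ≡ 9. → (2, 9)

(2, 9)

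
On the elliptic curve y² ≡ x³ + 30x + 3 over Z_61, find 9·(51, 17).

(17, 34)

Write Q = (51, 17).
Repeated addition: build up to 9Q.
2Q: tangent at (51, 17): λ = (3·51² + 30)/(2·17) ≡ 25/34. 34⁻¹ ≡ 9 (mod 61), so λ ≡ 25·9 ≡ 42.
  x = λ² - 51 - 51 = 1764 - 102 ≡ 15; y = λ·(51 - 15) - 17 ≡ 31. → (15, 31)
3Q: (15, 31) + (51, 17). λ = (17 - 31)/(51 - 15) ≡ 47/36 mod 61. 36⁻¹ ≡ 39 (mod 61), so λ ≡ 3.
  x = λ² - 15 - 51 = 9 - 66 ≡ 4; y = λ·(15 - 4) - 31 ≡ 2. → (4, 2)
4Q: (4, 2) + (51, 17). λ = (17 - 2)/(51 - 4) ≡ 15/47 mod 61. 47⁻¹ ≡ 13 (mod 61), so λ ≡ 12.
  x = λ² - 4 - 51 = 144 - 55 ≡ 28; y = λ·(4 - 28) - 2 ≡ 15. → (28, 15)
5Q: (28, 15) + (51, 17). λ = (17 - 15)/(51 - 28) ≡ 2/23 mod 61. 23⁻¹ ≡ 8 (mod 61), so λ ≡ 16.
  x = λ² - 28 - 51 = 256 - 79 ≡ 55; y = λ·(28 - 55) - 15 ≡ 41. → (55, 41)
6Q: (55, 41) + (51, 17). λ = (17 - 41)/(51 - 55) ≡ 37/57 mod 61. 57⁻¹ ≡ 15 (mod 61), so λ ≡ 6.
  x = λ² - 55 - 51 = 36 - 106 ≡ 52; y = λ·(55 - 52) - 41 ≡ 38. → (52, 38)
7Q: (52, 38) + (51, 17). λ = (17 - 38)/(51 - 52) ≡ 40/60 mod 61. 60⁻¹ ≡ 60 (mod 61), so λ ≡ 21.
  x = λ² - 52 - 51 = 441 - 103 ≡ 33; y = λ·(52 - 33) - 38 ≡ 56. → (33, 56)
8Q: (33, 56) + (51, 17). λ = (17 - 56)/(51 - 33) ≡ 22/18 mod 61. 18⁻¹ ≡ 17 (mod 61) since 18·17 = 306 ≡ 1, so λ ≡ 8.
  x = λ² - 33 - 51 = 64 - 84 ≡ 41; y = λ·(33 - 41) - 56 ≡ 2. → (41, 2)
9Q: (41, 2) + (51, 17). λ = (17 - 2)/(51 - 41) ≡ 15/10 mod 61. 10⁻¹ ≡ 55 (mod 61) since 10·55 = 550 ≡ 1, so λ ≡ 32.
  x = λ² - 41 - 51 = 1024 - 92 ≡ 17; y = λ·(41 - 17) - 2 ≡ 34. → (17, 34)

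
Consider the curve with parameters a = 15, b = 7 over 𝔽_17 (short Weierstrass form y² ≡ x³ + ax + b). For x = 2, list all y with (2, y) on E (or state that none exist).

x³ + 15x + 7 = 45 ≡ 11 (mod 17).
11 is a non-residue mod 17; no y exists.

none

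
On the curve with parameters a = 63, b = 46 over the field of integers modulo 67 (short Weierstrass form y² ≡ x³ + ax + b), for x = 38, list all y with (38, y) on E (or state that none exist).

none

x³ + 63x + 46 = 57312 ≡ 27 (mod 67).
27 is a non-residue mod 67; no y exists.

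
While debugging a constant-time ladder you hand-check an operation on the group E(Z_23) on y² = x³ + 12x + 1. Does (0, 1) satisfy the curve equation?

yes

y² = 1² ≡ 1; x³ + 12x + 1 = 1 ≡ 1 (mod 23). 1 = 1.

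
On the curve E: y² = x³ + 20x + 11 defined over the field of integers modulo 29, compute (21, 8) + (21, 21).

The two points share x = 21 and their y-coordinates satisfy 8 + 21 ≡ 0 (mod 29), so they are inverses. Their sum is O.

O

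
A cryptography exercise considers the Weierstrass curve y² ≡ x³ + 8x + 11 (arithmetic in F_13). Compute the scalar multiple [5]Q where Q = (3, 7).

(11, 0)

Repeated addition: build up to 5Q.
2Q: tangent at (3, 7): λ = (3·3² + 8)/(2·7) ≡ 9/1. 1⁻¹ ≡ 1 (mod 13) since 1·1 = 1 ≡ 1, so λ ≡ 9·1 ≡ 9.
  x = λ² - 3 - 3 = 81 - 6 ≡ 10; y = λ·(3 - 10) - 7 ≡ 8. → (10, 8)
3Q: (10, 8) + (3, 7). λ = (7 - 8)/(3 - 10) ≡ 12/6 mod 13. 6⁻¹ ≡ 11 (mod 13), so λ ≡ 2.
  x = λ² - 10 - 3 = 4 - 13 ≡ 4; y = λ·(10 - 4) - 8 ≡ 4. → (4, 4)
4Q: (4, 4) + (3, 7). λ = (7 - 4)/(3 - 4) ≡ 3/12 mod 13. 12⁻¹ ≡ 12 (mod 13), so λ ≡ 10.
  x = λ² - 4 - 3 = 100 - 7 ≡ 2; y = λ·(4 - 2) - 4 ≡ 3. → (2, 3)
5Q: (2, 3) + (3, 7). λ = (7 - 3)/(3 - 2) ≡ 4/1 mod 13. 1⁻¹ ≡ 1 (mod 13) since 1·1 = 1 ≡ 1, so λ ≡ 4.
  x = λ² - 2 - 3 = 16 - 5 ≡ 11; y = λ·(2 - 11) - 3 ≡ 0. → (11, 0)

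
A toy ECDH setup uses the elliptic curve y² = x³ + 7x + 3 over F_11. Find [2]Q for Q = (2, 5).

(5, 8)

tangent at (2, 5): λ = (3·2² + 7)/(2·5) ≡ 8/10. 10⁻¹ ≡ 10 (mod 11) since 10·10 = 100 ≡ 1, so λ ≡ 8·10 ≡ 3.
  x = λ² - 2 - 2 = 9 - 4 ≡ 5; y = λ·(2 - 5) - 5 ≡ 8. → (5, 8)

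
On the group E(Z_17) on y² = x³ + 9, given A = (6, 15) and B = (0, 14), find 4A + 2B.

First 4A:
Double-and-add on 4 = (100)₂. Start with A = (6, 15) for the leading 1-bit.
double: tangent at (6, 15): λ = (3·6² + 0)/(2·15) ≡ 6/13. 13⁻¹ ≡ 4 (mod 17) since 13·4 = 52 ≡ 1, so λ ≡ 6·4 ≡ 7.
  x = λ² - 6 - 6 = 49 - 12 ≡ 3; y = λ·(6 - 3) - 15 ≡ 6. → (3, 6)
double: tangent at (3, 6): λ = (3·3² + 0)/(2·6) ≡ 10/12. 12⁻¹ ≡ 10 (mod 17), so λ ≡ 10·10 ≡ 15.
  x = λ² - 3 - 3 = 225 - 6 ≡ 15; y = λ·(3 - 15) - 6 ≡ 1. → (15, 1)
4A = (15, 1).
Next 2B:
Repeated addition: build up to 2B.
2B: tangent at (0, 14): λ = (3·0² + 0)/(2·14) ≡ 0/11. 11⁻¹ ≡ 14 (mod 17) since 11·14 = 154 ≡ 1, so λ ≡ 0·14 ≡ 0.
  x = λ² - 0 - 0 = 0 - 0 ≡ 0; y = λ·(0 - 0) - 14 ≡ 3. → (0, 3)
2B = (0, 3).
Finally 4A + 2B:
(15, 1) + (0, 3). λ = (3 - 1)/(0 - 15) ≡ 2/2 mod 17. 2⁻¹ ≡ 9 (mod 17), so λ ≡ 1.
  x = λ² - 15 - 0 = 1 - 15 ≡ 3; y = λ·(15 - 3) - 1 ≡ 11. → (3, 11)

(3, 11)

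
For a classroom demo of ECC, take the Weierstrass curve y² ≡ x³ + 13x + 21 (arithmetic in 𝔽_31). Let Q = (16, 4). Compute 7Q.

(5, 26)

Double-and-add on 7 = (111)₂. Start with Q = (16, 4) for the leading 1-bit.
double: tangent at (16, 4): λ = (3·16² + 13)/(2·4) ≡ 6/8. 8⁻¹ ≡ 4 (mod 31) since 8·4 = 32 ≡ 1, so λ ≡ 6·4 ≡ 24.
  x = λ² - 16 - 16 = 576 - 32 ≡ 17; y = λ·(16 - 17) - 4 ≡ 3. → (17, 3)
add Q: (17, 3) + (16, 4). λ = (4 - 3)/(16 - 17) ≡ 1/30 mod 31. 30⁻¹ ≡ 30 (mod 31) since 30·30 = 900 ≡ 1, so λ ≡ 30.
  x = λ² - 17 - 16 = 900 - 33 ≡ 30; y = λ·(17 - 30) - 3 ≡ 10. → (30, 10)
double: tangent at (30, 10): λ = (3·30² + 13)/(2·10) ≡ 16/20. 20⁻¹ ≡ 14 (mod 31) since 20·14 = 280 ≡ 1, so λ ≡ 16·14 ≡ 7.
  x = λ² - 30 - 30 = 49 - 60 ≡ 20; y = λ·(30 - 20) - 10 ≡ 29. → (20, 29)
add Q: (20, 29) + (16, 4). λ = (4 - 29)/(16 - 20) ≡ 6/27 mod 31. 27⁻¹ ≡ 23 (mod 31) since 27·23 = 621 ≡ 1, so λ ≡ 14.
  x = λ² - 20 - 16 = 196 - 36 ≡ 5; y = λ·(20 - 5) - 29 ≡ 26. → (5, 26)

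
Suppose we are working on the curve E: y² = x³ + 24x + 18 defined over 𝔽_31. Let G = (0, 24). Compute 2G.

(8, 3)

tangent at (0, 24): λ = (3·0² + 24)/(2·24) ≡ 24/17. 17⁻¹ ≡ 11 (mod 31), so λ ≡ 24·11 ≡ 16.
  x = λ² - 0 - 0 = 256 - 0 ≡ 8; y = λ·(0 - 8) - 24 ≡ 3. → (8, 3)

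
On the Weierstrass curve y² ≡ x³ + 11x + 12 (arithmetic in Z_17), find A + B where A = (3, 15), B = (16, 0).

(11, 6)

(3, 15) + (16, 0). λ = (0 - 15)/(16 - 3) ≡ 2/13 mod 17. 13⁻¹ ≡ 4 (mod 17) since 13·4 = 52 ≡ 1, so λ ≡ 8.
  x = λ² - 3 - 16 = 64 - 19 ≡ 11; y = λ·(3 - 11) - 15 ≡ 6. → (11, 6)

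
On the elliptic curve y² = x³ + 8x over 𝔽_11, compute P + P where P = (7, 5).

(9, 8)

tangent at (7, 5): λ = (3·7² + 8)/(2·5) ≡ 1/10. 10⁻¹ ≡ 10 (mod 11), so λ ≡ 1·10 ≡ 10.
  x = λ² - 7 - 7 = 100 - 14 ≡ 9; y = λ·(7 - 9) - 5 ≡ 8. → (9, 8)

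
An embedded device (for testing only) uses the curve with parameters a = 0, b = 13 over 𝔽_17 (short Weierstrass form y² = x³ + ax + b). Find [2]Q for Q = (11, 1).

(4, 3)

tangent at (11, 1): λ = (3·11² + 0)/(2·1) ≡ 6/2. 2⁻¹ ≡ 9 (mod 17), so λ ≡ 6·9 ≡ 3.
  x = λ² - 11 - 11 = 9 - 22 ≡ 4; y = λ·(11 - 4) - 1 ≡ 3. → (4, 3)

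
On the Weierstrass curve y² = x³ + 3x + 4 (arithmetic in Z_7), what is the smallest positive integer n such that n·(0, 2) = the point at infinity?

5

2P: tangent at (0, 2): λ = (3·0² + 3)/(2·2) ≡ 3/4. 4⁻¹ ≡ 2 (mod 7), so λ ≡ 3·2 ≡ 6.
  x = λ² - 0 - 0 = 36 - 0 ≡ 1; y = λ·(0 - 1) - 2 ≡ 6. → (1, 6)
3P: (1, 6) + (0, 2). λ = (2 - 6)/(0 - 1) ≡ 3/6 mod 7. 6⁻¹ ≡ 6 (mod 7), so λ ≡ 4.
  x = λ² - 1 - 0 = 16 - 1 ≡ 1; y = λ·(1 - 1) - 6 ≡ 1. → (1, 1)
4P: (1, 1) + (0, 2). λ = (2 - 1)/(0 - 1) ≡ 1/6 mod 7. 6⁻¹ ≡ 6 (mod 7), so λ ≡ 6.
  x = λ² - 1 - 0 = 36 - 1 ≡ 0; y = λ·(1 - 0) - 1 ≡ 5. → (0, 5)
5P: (0, 5) + (0, 2): same x and y₁ ≡ -y₂, so the sum is the point at infinity.
5P = the point at infinity, so the order is 5.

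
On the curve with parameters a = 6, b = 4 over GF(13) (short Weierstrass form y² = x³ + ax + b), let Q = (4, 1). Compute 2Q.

(6, 10)

tangent at (4, 1): λ = (3·4² + 6)/(2·1) ≡ 2/2. 2⁻¹ ≡ 7 (mod 13), so λ ≡ 2·7 ≡ 1.
  x = λ² - 4 - 4 = 1 - 8 ≡ 6; y = λ·(4 - 6) - 1 ≡ 10. → (6, 10)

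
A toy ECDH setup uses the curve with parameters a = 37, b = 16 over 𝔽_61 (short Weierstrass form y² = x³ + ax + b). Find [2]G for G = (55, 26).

(11, 31)

tangent at (55, 26): λ = (3·55² + 37)/(2·26) ≡ 23/52. 52⁻¹ ≡ 27 (mod 61) since 52·27 = 1404 ≡ 1, so λ ≡ 23·27 ≡ 11.
  x = λ² - 55 - 55 = 121 - 110 ≡ 11; y = λ·(55 - 11) - 26 ≡ 31. → (11, 31)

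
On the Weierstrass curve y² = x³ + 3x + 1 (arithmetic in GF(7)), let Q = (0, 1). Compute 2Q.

(4, 0)

tangent at (0, 1): λ = (3·0² + 3)/(2·1) ≡ 3/2. 2⁻¹ ≡ 4 (mod 7) since 2·4 = 8 ≡ 1, so λ ≡ 3·4 ≡ 5.
  x = λ² - 0 - 0 = 25 - 0 ≡ 4; y = λ·(0 - 4) - 1 ≡ 0. → (4, 0)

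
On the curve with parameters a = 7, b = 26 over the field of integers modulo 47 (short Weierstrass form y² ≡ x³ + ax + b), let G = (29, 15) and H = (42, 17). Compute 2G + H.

First 2G:
Repeated addition: build up to 2G.
2G: tangent at (29, 15): λ = (3·29² + 7)/(2·15) ≡ 39/30. 30⁻¹ ≡ 11 (mod 47) since 30·11 = 330 ≡ 1, so λ ≡ 39·11 ≡ 6.
  x = λ² - 29 - 29 = 36 - 58 ≡ 25; y = λ·(29 - 25) - 15 ≡ 9. → (25, 9)
2G = (25, 9).
Finally 2G + H:
(25, 9) + (42, 17). λ = (17 - 9)/(42 - 25) ≡ 8/17 mod 47. 17⁻¹ ≡ 36 (mod 47) since 17·36 = 612 ≡ 1, so λ ≡ 6.
  x = λ² - 25 - 42 = 36 - 67 ≡ 16; y = λ·(25 - 16) - 9 ≡ 45. → (16, 45)

(16, 45)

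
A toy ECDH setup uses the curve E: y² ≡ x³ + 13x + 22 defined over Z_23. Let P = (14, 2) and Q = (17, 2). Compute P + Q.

(14, 2) + (17, 2). λ = (2 - 2)/(17 - 14) ≡ 0/3 mod 23. 3⁻¹ ≡ 8 (mod 23) since 3·8 = 24 ≡ 1, so λ ≡ 0.
  x = λ² - 14 - 17 = 0 - 31 ≡ 15; y = λ·(14 - 15) - 2 ≡ 21. → (15, 21)

(15, 21)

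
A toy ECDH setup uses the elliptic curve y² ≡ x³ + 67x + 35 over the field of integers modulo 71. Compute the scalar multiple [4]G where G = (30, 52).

(14, 66)

Double-and-add on 4 = (100)₂. Start with G = (30, 52) for the leading 1-bit.
double: tangent at (30, 52): λ = (3·30² + 67)/(2·52) ≡ 69/33. 33⁻¹ ≡ 28 (mod 71), so λ ≡ 69·28 ≡ 15.
  x = λ² - 30 - 30 = 225 - 60 ≡ 23; y = λ·(30 - 23) - 52 ≡ 53. → (23, 53)
double: tangent at (23, 53): λ = (3·23² + 67)/(2·53) ≡ 21/35. 35⁻¹ ≡ 69 (mod 71) since 35·69 = 2415 ≡ 1, so λ ≡ 21·69 ≡ 29.
  x = λ² - 23 - 23 = 841 - 46 ≡ 14; y = λ·(23 - 14) - 53 ≡ 66. → (14, 66)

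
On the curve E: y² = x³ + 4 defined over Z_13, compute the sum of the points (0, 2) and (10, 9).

(0, 2) + (10, 9). λ = (9 - 2)/(10 - 0) ≡ 7/10 mod 13. 10⁻¹ ≡ 4 (mod 13) since 10·4 = 40 ≡ 1, so λ ≡ 2.
  x = λ² - 0 - 10 = 4 - 10 ≡ 7; y = λ·(0 - 7) - 2 ≡ 10. → (7, 10)

(7, 10)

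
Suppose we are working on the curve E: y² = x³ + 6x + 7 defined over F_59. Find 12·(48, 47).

Write G = (48, 47).
Repeated addition: build up to 12G.
2G: tangent at (48, 47): λ = (3·48² + 6)/(2·47) ≡ 15/35. 35⁻¹ ≡ 27 (mod 59) since 35·27 = 945 ≡ 1, so λ ≡ 15·27 ≡ 51.
  x = λ² - 48 - 48 = 2601 - 96 ≡ 27; y = λ·(48 - 27) - 47 ≡ 21. → (27, 21)
3G: (27, 21) + (48, 47). λ = (47 - 21)/(48 - 27) ≡ 26/21 mod 59. 21⁻¹ ≡ 45 (mod 59), so λ ≡ 49.
  x = λ² - 27 - 48 = 2401 - 75 ≡ 25; y = λ·(27 - 25) - 21 ≡ 18. → (25, 18)
4G: (25, 18) + (48, 47). λ = (47 - 18)/(48 - 25) ≡ 29/23 mod 59. 23⁻¹ ≡ 18 (mod 59), so λ ≡ 50.
  x = λ² - 25 - 48 = 2500 - 73 ≡ 8; y = λ·(25 - 8) - 18 ≡ 6. → (8, 6)
5G: (8, 6) + (48, 47). λ = (47 - 6)/(48 - 8) ≡ 41/40 mod 59. 40⁻¹ ≡ 31 (mod 59), so λ ≡ 32.
  x = λ² - 8 - 48 = 1024 - 56 ≡ 24; y = λ·(8 - 24) - 6 ≡ 13. → (24, 13)
6G: (24, 13) + (48, 47). λ = (47 - 13)/(48 - 24) ≡ 34/24 mod 59. 24⁻¹ ≡ 32 (mod 59), so λ ≡ 26.
  x = λ² - 24 - 48 = 676 - 72 ≡ 14; y = λ·(24 - 14) - 13 ≡ 11. → (14, 11)
7G: (14, 11) + (48, 47). λ = (47 - 11)/(48 - 14) ≡ 36/34 mod 59. 34⁻¹ ≡ 33 (mod 59) since 34·33 = 1122 ≡ 1, so λ ≡ 8.
  x = λ² - 14 - 48 = 64 - 62 ≡ 2; y = λ·(14 - 2) - 11 ≡ 26. → (2, 26)
8G: (2, 26) + (48, 47). λ = (47 - 26)/(48 - 2) ≡ 21/46 mod 59. 46⁻¹ ≡ 9 (mod 59), so λ ≡ 12.
  x = λ² - 2 - 48 = 144 - 50 ≡ 35; y = λ·(2 - 35) - 26 ≡ 50. → (35, 50)
9G: (35, 50) + (48, 47). λ = (47 - 50)/(48 - 35) ≡ 56/13 mod 59. 13⁻¹ ≡ 50 (mod 59), so λ ≡ 27.
  x = λ² - 35 - 48 = 729 - 83 ≡ 56; y = λ·(35 - 56) - 50 ≡ 32. → (56, 32)
10G: (56, 32) + (48, 47). λ = (47 - 32)/(48 - 56) ≡ 15/51 mod 59. 51⁻¹ ≡ 22 (mod 59), so λ ≡ 35.
  x = λ² - 56 - 48 = 1225 - 104 ≡ 0; y = λ·(56 - 0) - 32 ≡ 40. → (0, 40)
11G: (0, 40) + (48, 47). λ = (47 - 40)/(48 - 0) ≡ 7/48 mod 59. 48⁻¹ ≡ 16 (mod 59) since 48·16 = 768 ≡ 1, so λ ≡ 53.
  x = λ² - 0 - 48 = 2809 - 48 ≡ 47; y = λ·(0 - 47) - 40 ≡ 6. → (47, 6)
12G: (47, 6) + (48, 47). λ = (47 - 6)/(48 - 47) ≡ 41/1 mod 59. 1⁻¹ ≡ 1 (mod 59), so λ ≡ 41.
  x = λ² - 47 - 48 = 1681 - 95 ≡ 52; y = λ·(47 - 52) - 6 ≡ 25. → (52, 25)

(52, 25)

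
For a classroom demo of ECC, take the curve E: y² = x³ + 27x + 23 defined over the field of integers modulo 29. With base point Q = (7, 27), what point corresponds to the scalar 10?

(12, 25)

Repeated addition: build up to 10Q.
2Q: tangent at (7, 27): λ = (3·7² + 27)/(2·27) ≡ 0/25. 25⁻¹ ≡ 7 (mod 29), so λ ≡ 0·7 ≡ 0.
  x = λ² - 7 - 7 = 0 - 14 ≡ 15; y = λ·(7 - 15) - 27 ≡ 2. → (15, 2)
3Q: (15, 2) + (7, 27). λ = (27 - 2)/(7 - 15) ≡ 25/21 mod 29. 21⁻¹ ≡ 18 (mod 29), so λ ≡ 15.
  x = λ² - 15 - 7 = 225 - 22 ≡ 0; y = λ·(15 - 0) - 2 ≡ 20. → (0, 20)
4Q: (0, 20) + (7, 27). λ = (27 - 20)/(7 - 0) ≡ 7/7 mod 29. 7⁻¹ ≡ 25 (mod 29), so λ ≡ 1.
  x = λ² - 0 - 7 = 1 - 7 ≡ 23; y = λ·(0 - 23) - 20 ≡ 15. → (23, 15)
5Q: (23, 15) + (7, 27). λ = (27 - 15)/(7 - 23) ≡ 12/13 mod 29. 13⁻¹ ≡ 9 (mod 29), so λ ≡ 21.
  x = λ² - 23 - 7 = 441 - 30 ≡ 5; y = λ·(23 - 5) - 15 ≡ 15. → (5, 15)
6Q: (5, 15) + (7, 27). λ = (27 - 15)/(7 - 5) ≡ 12/2 mod 29. 2⁻¹ ≡ 15 (mod 29) since 2·15 = 30 ≡ 1, so λ ≡ 6.
  x = λ² - 5 - 7 = 36 - 12 ≡ 24; y = λ·(5 - 24) - 15 ≡ 16. → (24, 16)
7Q: (24, 16) + (7, 27). λ = (27 - 16)/(7 - 24) ≡ 11/12 mod 29. 12⁻¹ ≡ 17 (mod 29), so λ ≡ 13.
  x = λ² - 24 - 7 = 169 - 31 ≡ 22; y = λ·(24 - 22) - 16 ≡ 10. → (22, 10)
8Q: (22, 10) + (7, 27). λ = (27 - 10)/(7 - 22) ≡ 17/14 mod 29. 14⁻¹ ≡ 27 (mod 29), so λ ≡ 24.
  x = λ² - 22 - 7 = 576 - 29 ≡ 25; y = λ·(22 - 25) - 10 ≡ 5. → (25, 5)
9Q: (25, 5) + (7, 27). λ = (27 - 5)/(7 - 25) ≡ 22/11 mod 29. 11⁻¹ ≡ 8 (mod 29), so λ ≡ 2.
  x = λ² - 25 - 7 = 4 - 32 ≡ 1; y = λ·(25 - 1) - 5 ≡ 14. → (1, 14)
10Q: (1, 14) + (7, 27). λ = (27 - 14)/(7 - 1) ≡ 13/6 mod 29. 6⁻¹ ≡ 5 (mod 29) since 6·5 = 30 ≡ 1, so λ ≡ 7.
  x = λ² - 1 - 7 = 49 - 8 ≡ 12; y = λ·(1 - 12) - 14 ≡ 25. → (12, 25)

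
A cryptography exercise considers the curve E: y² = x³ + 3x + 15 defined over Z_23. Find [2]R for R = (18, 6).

(12, 10)

tangent at (18, 6): λ = (3·18² + 3)/(2·6) ≡ 9/12. 12⁻¹ ≡ 2 (mod 23) since 12·2 = 24 ≡ 1, so λ ≡ 9·2 ≡ 18.
  x = λ² - 18 - 18 = 324 - 36 ≡ 12; y = λ·(18 - 12) - 6 ≡ 10. → (12, 10)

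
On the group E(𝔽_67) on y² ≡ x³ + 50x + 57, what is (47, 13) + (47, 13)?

tangent at (47, 13): λ = (3·47² + 50)/(2·13) ≡ 44/26. 26⁻¹ ≡ 49 (mod 67) since 26·49 = 1274 ≡ 1, so λ ≡ 44·49 ≡ 12.
  x = λ² - 47 - 47 = 144 - 94 ≡ 50; y = λ·(47 - 50) - 13 ≡ 18. → (50, 18)

(50, 18)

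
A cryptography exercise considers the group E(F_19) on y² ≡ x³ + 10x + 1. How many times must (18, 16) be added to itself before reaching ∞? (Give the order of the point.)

5

2P: tangent at (18, 16): λ = (3·18² + 10)/(2·16) ≡ 13/13. 13⁻¹ ≡ 3 (mod 19) since 13·3 = 39 ≡ 1, so λ ≡ 13·3 ≡ 1.
  x = λ² - 18 - 18 = 1 - 36 ≡ 3; y = λ·(18 - 3) - 16 ≡ 18. → (3, 18)
3P: (3, 18) + (18, 16). λ = (16 - 18)/(18 - 3) ≡ 17/15 mod 19. 15⁻¹ ≡ 14 (mod 19), so λ ≡ 10.
  x = λ² - 3 - 18 = 100 - 21 ≡ 3; y = λ·(3 - 3) - 18 ≡ 1. → (3, 1)
4P: (3, 1) + (18, 16). λ = (16 - 1)/(18 - 3) ≡ 15/15 mod 19. 15⁻¹ ≡ 14 (mod 19), so λ ≡ 1.
  x = λ² - 3 - 18 = 1 - 21 ≡ 18; y = λ·(3 - 18) - 1 ≡ 3. → (18, 3)
5P: (18, 3) + (18, 16): same x and y₁ ≡ -y₂, so the sum is ∞.
5P = ∞, so the order is 5.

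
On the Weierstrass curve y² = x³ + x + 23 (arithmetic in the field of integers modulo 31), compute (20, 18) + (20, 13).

The two points share x = 20 and their y-coordinates satisfy 18 + 13 ≡ 0 (mod 31), so they are inverses. Their sum is O.

O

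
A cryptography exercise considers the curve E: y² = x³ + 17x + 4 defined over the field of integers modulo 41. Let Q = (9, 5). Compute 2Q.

tangent at (9, 5): λ = (3·9² + 17)/(2·5) ≡ 14/10. 10⁻¹ ≡ 37 (mod 41) since 10·37 = 370 ≡ 1, so λ ≡ 14·37 ≡ 26.
  x = λ² - 9 - 9 = 676 - 18 ≡ 2; y = λ·(9 - 2) - 5 ≡ 13. → (2, 13)

(2, 13)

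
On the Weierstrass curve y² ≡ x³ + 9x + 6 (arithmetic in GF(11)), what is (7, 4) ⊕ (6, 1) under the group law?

(7, 4) + (6, 1). λ = (1 - 4)/(6 - 7) ≡ 8/10 mod 11. 10⁻¹ ≡ 10 (mod 11), so λ ≡ 3.
  x = λ² - 7 - 6 = 9 - 13 ≡ 7; y = λ·(7 - 7) - 4 ≡ 7. → (7, 7)

(7, 7)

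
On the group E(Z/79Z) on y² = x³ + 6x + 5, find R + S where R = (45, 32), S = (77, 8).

(2, 74)

(45, 32) + (77, 8). λ = (8 - 32)/(77 - 45) ≡ 55/32 mod 79. 32⁻¹ ≡ 42 (mod 79), so λ ≡ 19.
  x = λ² - 45 - 77 = 361 - 122 ≡ 2; y = λ·(45 - 2) - 32 ≡ 74. → (2, 74)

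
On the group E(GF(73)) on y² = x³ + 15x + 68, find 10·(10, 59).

Write P = (10, 59).
Double-and-add on 10 = (1010)₂. Start with P = (10, 59) for the leading 1-bit.
double: tangent at (10, 59): λ = (3·10² + 15)/(2·59) ≡ 23/45. 45⁻¹ ≡ 13 (mod 73) since 45·13 = 585 ≡ 1, so λ ≡ 23·13 ≡ 7.
  x = λ² - 10 - 10 = 49 - 20 ≡ 29; y = λ·(10 - 29) - 59 ≡ 27. → (29, 27)
double: tangent at (29, 27): λ = (3·29² + 15)/(2·27) ≡ 56/54. 54⁻¹ ≡ 23 (mod 73), so λ ≡ 56·23 ≡ 47.
  x = λ² - 29 - 29 = 2209 - 58 ≡ 34; y = λ·(29 - 34) - 27 ≡ 30. → (34, 30)
add P: (34, 30) + (10, 59). λ = (59 - 30)/(10 - 34) ≡ 29/49 mod 73. 49⁻¹ ≡ 3 (mod 73), so λ ≡ 14.
  x = λ² - 34 - 10 = 196 - 44 ≡ 6; y = λ·(34 - 6) - 30 ≡ 70. → (6, 70)
double: tangent at (6, 70): λ = (3·6² + 15)/(2·70) ≡ 50/67. 67⁻¹ ≡ 12 (mod 73), so λ ≡ 50·12 ≡ 16.
  x = λ² - 6 - 6 = 256 - 12 ≡ 25; y = λ·(6 - 25) - 70 ≡ 64. → (25, 64)

(25, 64)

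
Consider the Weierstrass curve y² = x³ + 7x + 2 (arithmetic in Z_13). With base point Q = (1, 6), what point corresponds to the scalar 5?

Double-and-add on 5 = (101)₂. Start with Q = (1, 6) for the leading 1-bit.
double: tangent at (1, 6): λ = (3·1² + 7)/(2·6) ≡ 10/12. 12⁻¹ ≡ 12 (mod 13), so λ ≡ 10·12 ≡ 3.
  x = λ² - 1 - 1 = 9 - 2 ≡ 7; y = λ·(1 - 7) - 6 ≡ 2. → (7, 2)
double: tangent at (7, 2): λ = (3·7² + 7)/(2·2) ≡ 11/4. 4⁻¹ ≡ 10 (mod 13), so λ ≡ 11·10 ≡ 6.
  x = λ² - 7 - 7 = 36 - 14 ≡ 9; y = λ·(7 - 9) - 2 ≡ 12. → (9, 12)
add Q: (9, 12) + (1, 6). λ = (6 - 12)/(1 - 9) ≡ 7/5 mod 13. 5⁻¹ ≡ 8 (mod 13), so λ ≡ 4.
  x = λ² - 9 - 1 = 16 - 10 ≡ 6; y = λ·(9 - 6) - 12 ≡ 0. → (6, 0)

(6, 0)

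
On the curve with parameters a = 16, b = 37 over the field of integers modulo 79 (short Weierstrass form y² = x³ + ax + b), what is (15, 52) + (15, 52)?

tangent at (15, 52): λ = (3·15² + 16)/(2·52) ≡ 59/25. 25⁻¹ ≡ 19 (mod 79), so λ ≡ 59·19 ≡ 15.
  x = λ² - 15 - 15 = 225 - 30 ≡ 37; y = λ·(15 - 37) - 52 ≡ 13. → (37, 13)

(37, 13)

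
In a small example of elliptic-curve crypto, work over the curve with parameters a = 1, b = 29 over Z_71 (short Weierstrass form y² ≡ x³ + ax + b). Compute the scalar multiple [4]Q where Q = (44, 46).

(60, 6)

Repeated addition: build up to 4Q.
2Q: tangent at (44, 46): λ = (3·44² + 1)/(2·46) ≡ 58/21. 21⁻¹ ≡ 44 (mod 71), so λ ≡ 58·44 ≡ 67.
  x = λ² - 44 - 44 = 4489 - 88 ≡ 70; y = λ·(44 - 70) - 46 ≡ 58. → (70, 58)
3Q: (70, 58) + (44, 46). λ = (46 - 58)/(44 - 70) ≡ 59/45 mod 71. 45⁻¹ ≡ 30 (mod 71), so λ ≡ 66.
  x = λ² - 70 - 44 = 4356 - 114 ≡ 53; y = λ·(70 - 53) - 58 ≡ 70. → (53, 70)
4Q: (53, 70) + (44, 46). λ = (46 - 70)/(44 - 53) ≡ 47/62 mod 71. 62⁻¹ ≡ 63 (mod 71) since 62·63 = 3906 ≡ 1, so λ ≡ 50.
  x = λ² - 53 - 44 = 2500 - 97 ≡ 60; y = λ·(53 - 60) - 70 ≡ 6. → (60, 6)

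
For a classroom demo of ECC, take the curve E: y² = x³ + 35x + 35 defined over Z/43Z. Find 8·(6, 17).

Write P = (6, 17).
Repeated addition: build up to 8P.
2P: tangent at (6, 17): λ = (3·6² + 35)/(2·17) ≡ 14/34. 34⁻¹ ≡ 19 (mod 43), so λ ≡ 14·19 ≡ 8.
  x = λ² - 6 - 6 = 64 - 12 ≡ 9; y = λ·(6 - 9) - 17 ≡ 2. → (9, 2)
3P: (9, 2) + (6, 17). λ = (17 - 2)/(6 - 9) ≡ 15/40 mod 43. 40⁻¹ ≡ 14 (mod 43) since 40·14 = 560 ≡ 1, so λ ≡ 38.
  x = λ² - 9 - 6 = 1444 - 15 ≡ 10; y = λ·(9 - 10) - 2 ≡ 3. → (10, 3)
4P: (10, 3) + (6, 17). λ = (17 - 3)/(6 - 10) ≡ 14/39 mod 43. 39⁻¹ ≡ 32 (mod 43) since 39·32 = 1248 ≡ 1, so λ ≡ 18.
  x = λ² - 10 - 6 = 324 - 16 ≡ 7; y = λ·(10 - 7) - 3 ≡ 8. → (7, 8)
5P: (7, 8) + (6, 17). λ = (17 - 8)/(6 - 7) ≡ 9/42 mod 43. 42⁻¹ ≡ 42 (mod 43), so λ ≡ 34.
  x = λ² - 7 - 6 = 1156 - 13 ≡ 25; y = λ·(7 - 25) - 8 ≡ 25. → (25, 25)
6P: (25, 25) + (6, 17). λ = (17 - 25)/(6 - 25) ≡ 35/24 mod 43. 24⁻¹ ≡ 9 (mod 43) since 24·9 = 216 ≡ 1, so λ ≡ 14.
  x = λ² - 25 - 6 = 196 - 31 ≡ 36; y = λ·(25 - 36) - 25 ≡ 36. → (36, 36)
7P: (36, 36) + (6, 17). λ = (17 - 36)/(6 - 36) ≡ 24/13 mod 43. 13⁻¹ ≡ 10 (mod 43), so λ ≡ 25.
  x = λ² - 36 - 6 = 625 - 42 ≡ 24; y = λ·(36 - 24) - 36 ≡ 6. → (24, 6)
8P: (24, 6) + (6, 17). λ = (17 - 6)/(6 - 24) ≡ 11/25 mod 43. 25⁻¹ ≡ 31 (mod 43), so λ ≡ 40.
  x = λ² - 24 - 6 = 1600 - 30 ≡ 22; y = λ·(24 - 22) - 6 ≡ 31. → (22, 31)

(22, 31)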